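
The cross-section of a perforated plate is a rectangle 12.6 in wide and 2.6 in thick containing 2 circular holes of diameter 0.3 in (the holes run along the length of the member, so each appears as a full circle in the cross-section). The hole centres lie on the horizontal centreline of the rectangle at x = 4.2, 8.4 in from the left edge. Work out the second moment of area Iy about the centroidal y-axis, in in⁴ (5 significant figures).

Iy ≈ 432.79 in⁴

Break the section into simple shapes (no overlaps), measuring from the bottom-left corner of the bounding box.
Plate: 12.6 × 2.6, A = 32.76 in², x = 6.3 in, Ī = 433.4148 in⁴.
Hole 1 (subtracted): ⌀0.3, A = 0.07068583 in², x = 4.2 in, Ī = 0.0003976078 in⁴.
Hole 2 (subtracted): ⌀0.3, A = 0.07068583 in², x = 8.4 in, Ī = 0.0003976078 in⁴.
By symmetry the centroid is at mid-width, x̄ = 6.3 in.
Transfer each piece to the centroidal y-axis using Ī + A·d² with d = x − 6.3:
  plate: d = 0 in → contributes +433.4148 in⁴
  hole 1: d = -2.1 in → contributes −0.3121221 in⁴
  hole 2: d = 2.1 in → contributes −0.3121221 in⁴
Total I = 432.7906 in⁴.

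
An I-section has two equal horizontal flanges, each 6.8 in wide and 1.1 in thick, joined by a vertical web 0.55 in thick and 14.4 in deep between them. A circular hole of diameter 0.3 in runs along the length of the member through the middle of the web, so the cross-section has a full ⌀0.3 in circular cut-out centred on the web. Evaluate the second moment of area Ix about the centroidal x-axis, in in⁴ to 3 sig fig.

Split into non-overlapping primitives; take the origin at the lower-left of the bounding box.
Bottom flange: 6.8 × 1.1, A = 7.48 in², y = 0.55 in, Ī = 0.75423 in⁴.
Web: 0.55 × 14.4, A = 7.92 in², y = 8.3 in, Ī = 136.86 in⁴.
Top flange: 6.8 × 1.1, A = 7.48 in², y = 16.05 in, Ī = 0.75423 in⁴.
Hole (subtracted): ⌀0.3, A = 0.070686 in², y = 8.3 in, Ī = 0.00039761 in⁴.
By symmetry the centroid is at mid-height, ȳ = 8.3 in.
Transfer each piece to the centroidal x-axis using Ī + A·d² with d = y − 8.3:
  bottom flange: d = -7.75 in → contributes +450.02 in⁴
  web: d = 0 in → contributes +136.86 in⁴
  top flange: d = 7.75 in → contributes +450.02 in⁴
  hole: d = 0 in → contributes −0.00039761 in⁴
Total I = 1036.9 in⁴.

Ix ≈ 1040 in⁴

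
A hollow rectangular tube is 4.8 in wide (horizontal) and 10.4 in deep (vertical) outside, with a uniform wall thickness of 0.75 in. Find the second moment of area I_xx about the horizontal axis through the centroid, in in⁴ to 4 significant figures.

I_xx ≈ 256.1 in⁴

Decompose the section into non-overlapping parts with the origin at the bottom-left of its bounding rectangle.
Outer rectangle: 4.8 × 10.4, A = 49.92 in², y = 5.2 in, Ī = 449.946 in⁴.
Inner void (subtracted): 3.3 × 8.9, A = 29.37 in², y = 5.2 in, Ī = 193.866 in⁴.
By symmetry the centroid is at mid-height, ȳ = 5.2 in.
All pieces are centred on the horizontal axis through the centroid, so I = ΣĪ (holes subtracted) = 256.079 in⁴.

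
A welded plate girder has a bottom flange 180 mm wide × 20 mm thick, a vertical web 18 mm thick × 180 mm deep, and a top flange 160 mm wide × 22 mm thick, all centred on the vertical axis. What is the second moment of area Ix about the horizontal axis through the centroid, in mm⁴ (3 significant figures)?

Ix ≈ 8.09 × 10⁷ mm⁴

Split into non-overlapping primitives; take the origin at the lower-left of the bounding box.
Bottom plate: 180 × 20, A = 3 600 mm², y = 10 mm, Ī = 120 000 mm⁴.
Web plate: 18 × 180, A = 3 240 mm², y = 110 mm, Ī = 8 748 000 mm⁴.
Top plate: 160 × 22, A = 3 520 mm², y = 211 mm, Ī = 141 973 mm⁴.
Centroid: ȳ = ΣA·y / ΣA = 109.57 mm.
Transfer each piece to the horizontal axis through the centroid using Ī + A·d² with d = y − 109.57:
  bottom plate: d = -99.568 mm → contributes +35 809 322 mm⁴
  web plate: d = 0.43243 mm → contributes +8 748 606 mm⁴
  top plate: d = 101.43 mm → contributes +36 357 628 mm⁴
Total I = 80 915 556 mm⁴.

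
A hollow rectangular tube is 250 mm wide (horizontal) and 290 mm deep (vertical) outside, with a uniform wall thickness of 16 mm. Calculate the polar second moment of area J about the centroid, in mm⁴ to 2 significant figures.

J ≈ 3.5 × 10⁸ mm⁴

Treat the section as a set of non-overlapping primitives; coordinates are from the bounding-box lower-left.
Outer rectangle: 250 × 290, A = 72 500 mm², y = 145 mm, Ī = 508 104 167 mm⁴.
Inner void (subtracted): 218 × 258, A = 56 244 mm², y = 145 mm, Ī = 311 985 468 mm⁴.
By symmetry the centroid is at mid-height, ȳ = 145 mm.
All pieces are centred on the centroidal x-axis, so I = ΣĪ (holes subtracted) = 196 118 699 mm⁴.
Repeating about the centroidal y-axis gives I_y = 154 859 179 mm⁴.
Polar second moment: J = I_x + I_y = 350 977 877 mm⁴.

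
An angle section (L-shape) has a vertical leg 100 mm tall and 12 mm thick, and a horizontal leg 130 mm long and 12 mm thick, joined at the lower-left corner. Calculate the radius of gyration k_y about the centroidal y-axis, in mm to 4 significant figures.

k_y ≈ 41.02 mm

Decompose the section into non-overlapping parts with the origin at the bottom-left of its bounding rectangle.
Vertical leg: 12 × 100, A = 1 200 mm², x = 6 mm, Ī = 14 400 mm⁴.
Horizontal leg (remainder): 118 × 12, A = 1 416 mm², x = 71 mm, Ī = 1 643 032 mm⁴.
Centroid: x̄ = ΣA·x / ΣA = 41.1835 mm.
Transfer each piece to the centroidal y-axis using Ī + A·d² with d = x − 41.1835:
  vertical leg: d = -35.1835 mm → contributes +1 499 853 mm⁴
  horizontal leg (remainder): d = 29.8165 mm → contributes +2 901 891 mm⁴
Total I = 4 401 744 mm⁴.
Radius of gyration: k = √(I/A) = √(4 401 744 / 2 616) = 41.0198 mm.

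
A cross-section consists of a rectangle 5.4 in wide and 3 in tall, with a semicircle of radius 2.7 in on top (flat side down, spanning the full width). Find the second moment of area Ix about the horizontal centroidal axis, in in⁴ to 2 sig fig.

Ix ≈ 65 in⁴

Split into non-overlapping primitives; take the origin at the lower-left of the bounding box.
Rectangular body: 5.4 × 3, A = 16.2 in², y = 1.5 in, Ī = 12.15 in⁴.
Semicircular cap: semicircle r = 2.7, A = 11.45 in², y = 4.146 in, Ī = 5.833 in⁴.
Centroid: ȳ = ΣA·y / ΣA = 2.596 in.
Transfer each piece to the horizontal centroidal axis using Ī + A·d² with d = y − 2.596:
  rectangular body: d = -1.096 in → contributes +31.6 in⁴
  semicircular cap: d = 1.55 in → contributes +33.35 in⁴
Total I = 64.95 in⁴.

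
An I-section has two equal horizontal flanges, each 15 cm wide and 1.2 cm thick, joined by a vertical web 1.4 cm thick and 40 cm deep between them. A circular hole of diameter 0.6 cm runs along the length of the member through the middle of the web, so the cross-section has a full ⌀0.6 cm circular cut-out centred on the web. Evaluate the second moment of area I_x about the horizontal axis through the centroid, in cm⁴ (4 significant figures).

Decompose the section into non-overlapping parts with the origin at the bottom-left of its bounding rectangle.
Bottom flange: 15 × 1.2, A = 18 cm², y = 0.6 cm, Ī = 2.16 cm⁴.
Web: 1.4 × 40, A = 56 cm², y = 21.2 cm, Ī = 7466.67 cm⁴.
Top flange: 15 × 1.2, A = 18 cm², y = 41.8 cm, Ī = 2.16 cm⁴.
Hole (subtracted): ⌀0.6, A = 0.282743 cm², y = 21.2 cm, Ī = 0.00636173 cm⁴.
By symmetry the centroid is at mid-height, ȳ = 21.2 cm.
Transfer each piece to the horizontal axis through the centroid using Ī + A·d² with d = y − 21.2:
  bottom flange: d = -20.6 cm → contributes +7640.64 cm⁴
  web: d = 0 cm → contributes +7466.67 cm⁴
  top flange: d = 20.6 cm → contributes +7640.64 cm⁴
  hole: d = 0 cm → contributes −0.00636173 cm⁴
Total I = 22747.9 cm⁴.

I_x ≈ 2.275 × 10⁴ cm⁴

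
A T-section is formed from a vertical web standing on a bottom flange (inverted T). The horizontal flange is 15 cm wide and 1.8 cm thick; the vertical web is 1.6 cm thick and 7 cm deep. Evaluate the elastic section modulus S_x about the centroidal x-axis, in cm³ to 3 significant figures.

S_x ≈ 31.2 cm³

Decompose the section into non-overlapping parts with the origin at the bottom-left of its bounding rectangle.
Flange: 15 × 1.8, A = 27 cm², y = 0.9 cm, Ī = 7.29 cm⁴.
Web: 1.6 × 7, A = 11.2 cm², y = 5.3 cm, Ī = 45.733 cm⁴.
Centroid: ȳ = ΣA·y / ΣA = 2.1901 cm.
Transfer each piece to the centroidal x-axis using Ī + A·d² with d = y − 2.1901:
  flange: d = -1.2901 cm → contributes +52.224 cm⁴
  web: d = 3.1099 cm → contributes +154.06 cm⁴
Total I = 206.28 cm⁴.
Extreme fibre distance c = 6.6099 cm; S = I/c = 31.208 cm³.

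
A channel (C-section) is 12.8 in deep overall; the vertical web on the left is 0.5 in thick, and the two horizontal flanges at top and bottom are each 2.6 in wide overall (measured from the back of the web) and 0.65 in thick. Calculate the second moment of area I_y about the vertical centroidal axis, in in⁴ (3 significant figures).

Break the section into simple shapes (no overlaps), measuring from the bottom-left corner of the bounding box.
Web: 0.5 × 12.8, A = 6.4 in², x = 0.25 in, Ī = 0.13333 in⁴.
Top flange (beyond web): 2.1 × 0.65, A = 1.365 in², x = 1.55 in, Ī = 0.50164 in⁴.
Bottom flange (beyond web): 2.1 × 0.65, A = 1.365 in², x = 1.55 in, Ī = 0.50164 in⁴.
Centroid: x̄ = ΣA·x / ΣA = 0.63872 in.
Transfer each piece to the vertical centroidal axis using Ī + A·d² with d = x − 0.63872:
  web: d = -0.38872 in → contributes +1.1004 in⁴
  top flange (beyond web): d = 0.91128 in → contributes +1.6352 in⁴
  bottom flange (beyond web): d = 0.91128 in → contributes +1.6352 in⁴
Total I = 4.3707 in⁴.

I_y ≈ 4.37 in⁴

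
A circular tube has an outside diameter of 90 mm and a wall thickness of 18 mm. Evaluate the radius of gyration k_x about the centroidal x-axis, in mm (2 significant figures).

Treat the section as a set of non-overlapping primitives; coordinates are from the bounding-box lower-left.
Outer circle: ⌀90, A = 6 362 mm², y = 45 mm, Ī = 3 220 623 mm⁴.
Bore (subtracted): ⌀54, A = 2 290 mm², y = 45 mm, Ī = 417 393 mm⁴.
By symmetry the centroid is at mid-height, ȳ = 45 mm.
All pieces are centred on the centroidal x-axis, so I = ΣĪ (holes subtracted) = 2 803 231 mm⁴.
Radius of gyration: k = √(I/A) = √(2 803 231 / 4 072) = 26.24 mm.

k_x ≈ 26 mm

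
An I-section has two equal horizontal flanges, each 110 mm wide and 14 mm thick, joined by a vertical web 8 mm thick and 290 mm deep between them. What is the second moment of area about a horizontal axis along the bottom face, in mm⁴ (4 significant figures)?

Treat the section as a set of non-overlapping primitives; coordinates are from the bounding-box lower-left.
Bottom flange: 110 × 14, A = 1 540 mm², y = 7 mm, Ī = 25153.3 mm⁴.
Web: 8 × 290, A = 2 320 mm², y = 159 mm, Ī = 16 259 333 mm⁴.
Top flange: 110 × 14, A = 1 540 mm², y = 311 mm, Ī = 25153.3 mm⁴.
Transfer each piece to the bottom edge using Ī + A·d² with d = y − 0:
  bottom flange: d = 7 mm → contributes +100 613 mm⁴
  web: d = 159 mm → contributes +74 911 253 mm⁴
  top flange: d = 311 mm → contributes +148 975 493 mm⁴
Total I = 223 987 360 mm⁴.

I_base ≈ 2.240 × 10⁸ mm⁴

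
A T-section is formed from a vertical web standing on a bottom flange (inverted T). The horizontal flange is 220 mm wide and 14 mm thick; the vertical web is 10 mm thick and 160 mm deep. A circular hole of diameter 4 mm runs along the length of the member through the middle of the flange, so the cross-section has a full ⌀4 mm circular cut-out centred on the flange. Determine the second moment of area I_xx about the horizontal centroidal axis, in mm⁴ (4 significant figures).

I_xx ≈ 1.142 × 10⁷ mm⁴

Break the section into simple shapes (no overlaps), measuring from the bottom-left corner of the bounding box.
Flange: 220 × 14, A = 3 080 mm², y = 7 mm, Ī = 50306.7 mm⁴.
Web: 10 × 160, A = 1 600 mm², y = 94 mm, Ī = 3 413 333 mm⁴.
Hole (subtracted): ⌀4, A = 12.5664 mm², y = 7 mm, Ī = 12.5664 mm⁴.
Centroid: ȳ = ΣA·y / ΣA = 36.8237 mm.
Transfer each piece to the horizontal centroidal axis using Ī + A·d² with d = y − 36.8237:
  flange: d = -29.8237 mm → contributes +2 789 817 mm⁴
  web: d = 57.1763 mm → contributes +8 643 946 mm⁴
  hole: d = -29.8237 mm → contributes −11189.7 mm⁴
Total I = 11 422 573 mm⁴.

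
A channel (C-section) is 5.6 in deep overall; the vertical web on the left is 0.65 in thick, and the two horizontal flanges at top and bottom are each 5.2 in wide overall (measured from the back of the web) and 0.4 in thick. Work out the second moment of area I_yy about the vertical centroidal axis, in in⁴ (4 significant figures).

I_yy ≈ 18.71 in⁴

Treat the section as a set of non-overlapping primitives; coordinates are from the bounding-box lower-left.
Web: 0.65 × 5.6, A = 3.64 in², x = 0.325 in, Ī = 0.128158 in⁴.
Top flange (beyond web): 4.55 × 0.4, A = 1.82 in², x = 2.925 in, Ī = 3.13988 in⁴.
Bottom flange (beyond web): 4.55 × 0.4, A = 1.82 in², x = 2.925 in, Ī = 3.13988 in⁴.
Centroid: x̄ = ΣA·x / ΣA = 1.625 in.
Transfer each piece to the vertical centroidal axis using Ī + A·d² with d = x − 1.625:
  web: d = -1.3 in → contributes +6.27976 in⁴
  top flange (beyond web): d = 1.3 in → contributes +6.21568 in⁴
  bottom flange (beyond web): d = 1.3 in → contributes +6.21568 in⁴
Total I = 18.7111 in⁴.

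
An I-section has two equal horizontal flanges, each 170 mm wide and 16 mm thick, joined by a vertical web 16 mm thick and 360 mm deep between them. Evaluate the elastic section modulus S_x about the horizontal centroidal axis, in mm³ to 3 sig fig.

Decompose the section into non-overlapping parts with the origin at the bottom-left of its bounding rectangle.
Bottom flange: 170 × 16, A = 2 720 mm², y = 8 mm, Ī = 58 027 mm⁴.
Web: 16 × 360, A = 5 760 mm², y = 196 mm, Ī = 62 208 000 mm⁴.
Top flange: 170 × 16, A = 2 720 mm², y = 384 mm, Ī = 58 027 mm⁴.
By symmetry the centroid is at mid-height, ȳ = 196 mm.
Transfer each piece to the horizontal centroidal axis using Ī + A·d² with d = y − 196:
  bottom flange: d = -188 mm → contributes +96 193 707 mm⁴
  web: d = 0 mm → contributes +62 208 000 mm⁴
  top flange: d = 188 mm → contributes +96 193 707 mm⁴
Total I = 254 595 413 mm⁴.
Extreme fibre distance c = 196 mm; S = I/c = 1 298 956 mm³.

S_x ≈ 1.30 × 10⁶ mm³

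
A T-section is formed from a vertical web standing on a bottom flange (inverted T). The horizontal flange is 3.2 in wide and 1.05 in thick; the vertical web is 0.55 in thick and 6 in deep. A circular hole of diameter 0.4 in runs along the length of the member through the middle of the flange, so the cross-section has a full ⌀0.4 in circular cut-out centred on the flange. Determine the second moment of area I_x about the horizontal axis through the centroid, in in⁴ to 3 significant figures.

I_x ≈ 30.5 in⁴

Decompose the section into non-overlapping parts with the origin at the bottom-left of its bounding rectangle.
Flange: 3.2 × 1.05, A = 3.36 in², y = 0.525 in, Ī = 0.3087 in⁴.
Web: 0.55 × 6, A = 3.3 in², y = 4.05 in, Ī = 9.9 in⁴.
Hole (subtracted): ⌀0.4, A = 0.12566 in², y = 0.525 in, Ī = 0.0012566 in⁴.
Centroid: ȳ = ΣA·y / ΣA = 2.3052 in.
Transfer each piece to the horizontal axis through the centroid using Ī + A·d² with d = y − 2.3052:
  flange: d = -1.7802 in → contributes +10.957 in⁴
  web: d = 1.7448 in → contributes +19.946 in⁴
  hole: d = -1.7802 in → contributes −0.3995 in⁴
Total I = 30.504 in⁴.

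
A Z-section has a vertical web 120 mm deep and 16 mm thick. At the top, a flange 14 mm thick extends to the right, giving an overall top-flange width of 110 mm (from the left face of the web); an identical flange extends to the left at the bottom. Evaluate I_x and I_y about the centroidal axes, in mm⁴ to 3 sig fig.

I_x ≈ 9.74 × 10⁶ mm⁴, I_y ≈ 9.94 × 10⁶ mm⁴

Decompose the section into non-overlapping parts with the origin at the bottom-left of its bounding rectangle.
Web: 16 × 120, A = 1 920 mm², y = 60 mm, Ī = 2 304 000 mm⁴.
Top flange (beyond web): 94 × 14, A = 1 316 mm², y = 113 mm, Ī = 21 495 mm⁴.
Bottom flange (beyond web): 94 × 14, A = 1 316 mm², y = 7 mm, Ī = 21 495 mm⁴.
Centroid: ȳ = ΣA·y / ΣA = 60 mm.
Transfer each piece to the centroidal x-axis using Ī + A·d² with d = y − 60:
  web: d = 0 mm → contributes +2 304 000 mm⁴
  top flange (beyond web): d = 53 mm → contributes +3 718 139 mm⁴
  bottom flange (beyond web): d = -53 mm → contributes +3 718 139 mm⁴
Total I = 9 740 277 mm⁴.
For the y-axis: x̄ = 102 mm.
Repeating about the centroidal y-axis gives I_y = 9 940 789 mm⁴.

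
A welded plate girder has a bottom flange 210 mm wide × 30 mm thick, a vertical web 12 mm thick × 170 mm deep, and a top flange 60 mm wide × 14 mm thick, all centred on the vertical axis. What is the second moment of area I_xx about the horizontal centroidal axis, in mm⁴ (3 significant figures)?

Split into non-overlapping primitives; take the origin at the lower-left of the bounding box.
Bottom plate: 210 × 30, A = 6 300 mm², y = 15 mm, Ī = 472 500 mm⁴.
Web plate: 12 × 170, A = 2 040 mm², y = 115 mm, Ī = 4 913 000 mm⁴.
Top plate: 60 × 14, A = 840 mm², y = 207 mm, Ī = 13 720 mm⁴.
Centroid: ȳ = ΣA·y / ΣA = 54.791 mm.
Transfer each piece to the horizontal centroidal axis using Ī + A·d² with d = y − 54.791:
  bottom plate: d = -39.791 mm → contributes +10 447 364 mm⁴
  web plate: d = 60.209 mm → contributes +12 308 289 mm⁴
  top plate: d = 152.21 mm → contributes +19 474 525 mm⁴
Total I = 42 230 178 mm⁴.

I_xx ≈ 4.22 × 10⁷ mm⁴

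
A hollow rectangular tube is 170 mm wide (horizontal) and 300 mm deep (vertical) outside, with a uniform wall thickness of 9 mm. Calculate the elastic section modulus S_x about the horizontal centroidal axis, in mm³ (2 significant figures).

S_x ≈ 6.6 × 10⁵ mm³

Decompose the section into non-overlapping parts with the origin at the bottom-left of its bounding rectangle.
Outer rectangle: 170 × 300, A = 51 000 mm², y = 150 mm, Ī = 382 500 000 mm⁴.
Inner void (subtracted): 152 × 282, A = 42 864 mm², y = 150 mm, Ī = 284 059 728 mm⁴.
By symmetry the centroid is at mid-height, ȳ = 150 mm.
All pieces are centred on the horizontal centroidal axis, so I = ΣĪ (holes subtracted) = 98 440 272 mm⁴.
Extreme fibre distance c = 150 mm; S = I/c = 656 268 mm³.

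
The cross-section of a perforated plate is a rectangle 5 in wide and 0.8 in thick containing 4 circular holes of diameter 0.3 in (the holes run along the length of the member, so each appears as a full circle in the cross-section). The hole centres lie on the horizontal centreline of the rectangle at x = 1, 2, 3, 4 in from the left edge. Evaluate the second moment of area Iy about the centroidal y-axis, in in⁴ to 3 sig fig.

Iy ≈ 7.98 in⁴

Split into non-overlapping primitives; take the origin at the lower-left of the bounding box.
Plate: 5 × 0.8, A = 4 in², x = 2.5 in, Ī = 8.3333 in⁴.
Hole 1 (subtracted): ⌀0.3, A = 0.070686 in², x = 1 in, Ī = 0.00039761 in⁴.
Hole 2 (subtracted): ⌀0.3, A = 0.070686 in², x = 2 in, Ī = 0.00039761 in⁴.
Hole 3 (subtracted): ⌀0.3, A = 0.070686 in², x = 3 in, Ī = 0.00039761 in⁴.
Hole 4 (subtracted): ⌀0.3, A = 0.070686 in², x = 4 in, Ī = 0.00039761 in⁴.
By symmetry the centroid is at mid-width, x̄ = 2.5 in.
Transfer each piece to the centroidal y-axis using Ī + A·d² with d = x − 2.5:
  plate: d = 0 in → contributes +8.3333 in⁴
  hole 1: d = -1.5 in → contributes −0.15944 in⁴
  hole 2: d = -0.5 in → contributes −0.018069 in⁴
  hole 3: d = 0.5 in → contributes −0.018069 in⁴
  hole 4: d = 1.5 in → contributes −0.15944 in⁴
Total I = 7.9783 in⁴.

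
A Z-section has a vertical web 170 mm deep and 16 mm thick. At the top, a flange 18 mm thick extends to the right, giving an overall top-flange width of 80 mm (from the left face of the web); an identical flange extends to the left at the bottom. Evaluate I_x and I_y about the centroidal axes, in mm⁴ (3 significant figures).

Break the section into simple shapes (no overlaps), measuring from the bottom-left corner of the bounding box.
Web: 16 × 170, A = 2 720 mm², y = 85 mm, Ī = 6 550 667 mm⁴.
Top flange (beyond web): 64 × 18, A = 1 152 mm², y = 161 mm, Ī = 31 104 mm⁴.
Bottom flange (beyond web): 64 × 18, A = 1 152 mm², y = 9 mm, Ī = 31 104 mm⁴.
Centroid: ȳ = ΣA·y / ΣA = 85 mm.
Transfer each piece to the centroidal x-axis using Ī + A·d² with d = y − 85:
  web: d = 0 mm → contributes +6 550 667 mm⁴
  top flange (beyond web): d = 76 mm → contributes +6 685 056 mm⁴
  bottom flange (beyond web): d = -76 mm → contributes +6 685 056 mm⁴
Total I = 19 920 779 mm⁴.
For the y-axis: x̄ = 72 mm.
Repeating about the centroidal y-axis gives I_y = 4 530 859 mm⁴.

I_x ≈ 1.99 × 10⁷ mm⁴, I_y ≈ 4.53 × 10⁶ mm⁴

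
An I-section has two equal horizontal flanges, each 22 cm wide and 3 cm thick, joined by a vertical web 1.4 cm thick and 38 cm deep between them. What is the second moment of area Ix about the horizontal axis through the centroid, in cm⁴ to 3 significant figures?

Ix ≈ 6.20 × 10⁴ cm⁴

Decompose the section into non-overlapping parts with the origin at the bottom-left of its bounding rectangle.
Bottom flange: 22 × 3, A = 66 cm², y = 1.5 cm, Ī = 49.5 cm⁴.
Web: 1.4 × 38, A = 53.2 cm², y = 22 cm, Ī = 6401.7 cm⁴.
Top flange: 22 × 3, A = 66 cm², y = 42.5 cm, Ī = 49.5 cm⁴.
By symmetry the centroid is at mid-height, ȳ = 22 cm.
Transfer each piece to the horizontal axis through the centroid using Ī + A·d² with d = y − 22:
  bottom flange: d = -20.5 cm → contributes +27 786 cm⁴
  web: d = 0 cm → contributes +6401.7 cm⁴
  top flange: d = 20.5 cm → contributes +27 786 cm⁴
Total I = 61 974 cm⁴.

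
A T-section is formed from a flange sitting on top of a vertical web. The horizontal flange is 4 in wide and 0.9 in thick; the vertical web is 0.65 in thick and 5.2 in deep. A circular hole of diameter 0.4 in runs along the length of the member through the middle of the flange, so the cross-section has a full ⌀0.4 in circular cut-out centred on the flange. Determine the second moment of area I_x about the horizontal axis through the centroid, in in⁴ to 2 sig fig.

Split into non-overlapping primitives; take the origin at the lower-left of the bounding box.
Flange: 4 × 0.9, A = 3.6 in², y = 5.65 in, Ī = 0.243 in⁴.
Web: 0.65 × 5.2, A = 3.38 in², y = 2.6 in, Ī = 7.616 in⁴.
Hole (subtracted): ⌀0.4, A = 0.1257 in², y = 5.65 in, Ī = 0.001257 in⁴.
Centroid: ȳ = ΣA·y / ΣA = 4.146 in.
Transfer each piece to the horizontal axis through the centroid using Ī + A·d² with d = y − 4.146:
  flange: d = 1.504 in → contributes +8.386 in⁴
  web: d = -1.546 in → contributes +15.69 in⁴
  hole: d = 1.504 in → contributes −0.2855 in⁴
Total I = 23.8 in⁴.

I_x ≈ 24 in⁴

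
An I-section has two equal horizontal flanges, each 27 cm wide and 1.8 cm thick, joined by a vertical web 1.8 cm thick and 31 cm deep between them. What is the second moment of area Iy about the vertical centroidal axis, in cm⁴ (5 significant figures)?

Iy ≈ 5920.0 cm⁴

Break the section into simple shapes (no overlaps), measuring from the bottom-left corner of the bounding box.
Bottom flange: 27 × 1.8, A = 48.6 cm², x = 13.5 cm, Ī = 2952.45 cm⁴.
Web: 1.8 × 31, A = 55.8 cm², x = 13.5 cm, Ī = 15.066 cm⁴.
Top flange: 27 × 1.8, A = 48.6 cm², x = 13.5 cm, Ī = 2952.45 cm⁴.
By symmetry the centroid is at mid-width, x̄ = 13.5 cm.
All pieces are centred on the vertical centroidal axis, so I = ΣĪ = 5919.966 cm⁴.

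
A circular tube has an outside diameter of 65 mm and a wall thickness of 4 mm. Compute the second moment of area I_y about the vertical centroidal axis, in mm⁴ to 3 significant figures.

I_y ≈ 3.58 × 10⁵ mm⁴

Break the section into simple shapes (no overlaps), measuring from the bottom-left corner of the bounding box.
Outer circle: ⌀65, A = 3318.3 mm², x = 32.5 mm, Ī = 876 241 mm⁴.
Bore (subtracted): ⌀57, A = 2551.8 mm², x = 32.5 mm, Ī = 518 166 mm⁴.
By symmetry the centroid is at mid-width, x̄ = 32.5 mm.
All pieces are centred on the vertical centroidal axis, so I = ΣĪ (holes subtracted) = 358 074 mm⁴.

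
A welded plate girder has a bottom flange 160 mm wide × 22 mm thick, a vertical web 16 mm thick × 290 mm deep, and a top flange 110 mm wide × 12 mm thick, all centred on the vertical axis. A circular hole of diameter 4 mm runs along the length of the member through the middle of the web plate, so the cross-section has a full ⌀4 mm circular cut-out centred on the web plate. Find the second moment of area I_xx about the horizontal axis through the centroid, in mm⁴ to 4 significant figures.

Break the section into simple shapes (no overlaps), measuring from the bottom-left corner of the bounding box.
Bottom plate: 160 × 22, A = 3 520 mm², y = 11 mm, Ī = 141 973 mm⁴.
Web plate: 16 × 290, A = 4 640 mm², y = 167 mm, Ī = 32 518 667 mm⁴.
Top plate: 110 × 12, A = 1 320 mm², y = 318 mm, Ī = 15 840 mm⁴.
Hole (subtracted): ⌀4, A = 12.5664 mm², y = 167 mm, Ī = 12.5664 mm⁴.
Centroid: ȳ = ΣA·y / ΣA = 130.052 mm.
Transfer each piece to the horizontal axis through the centroid using Ī + A·d² with d = y − 130.052:
  bottom plate: d = -119.052 mm → contributes +50 032 509 mm⁴
  web plate: d = 36.9477 mm → contributes +38 852 885 mm⁴
  top plate: d = 187.948 mm → contributes +46 643 971 mm⁴
  hole: d = 36.9477 mm → contributes −17167.3 mm⁴
Total I = 135 512 198 mm⁴.

I_xx ≈ 1.355 × 10⁸ mm⁴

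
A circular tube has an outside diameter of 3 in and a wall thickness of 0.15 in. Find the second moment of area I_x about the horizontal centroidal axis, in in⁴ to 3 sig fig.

I_x ≈ 1.37 in⁴

Treat the section as a set of non-overlapping primitives; coordinates are from the bounding-box lower-left.
Outer circle: ⌀3, A = 7.0686 in², y = 1.5 in, Ī = 3.9761 in⁴.
Bore (subtracted): ⌀2.7, A = 5.7256 in², y = 1.5 in, Ī = 2.6087 in⁴.
By symmetry the centroid is at mid-height, ȳ = 1.5 in.
All pieces are centred on the horizontal centroidal axis, so I = ΣĪ (holes subtracted) = 1.3674 in⁴.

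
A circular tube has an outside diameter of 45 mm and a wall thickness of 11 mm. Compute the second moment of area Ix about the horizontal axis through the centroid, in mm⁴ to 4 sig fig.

Split into non-overlapping primitives; take the origin at the lower-left of the bounding box.
Outer circle: ⌀45, A = 1590.43 mm², y = 22.5 mm, Ī = 201 289 mm⁴.
Bore (subtracted): ⌀23, A = 415.476 mm², y = 22.5 mm, Ī = 13736.7 mm⁴.
By symmetry the centroid is at mid-height, ȳ = 22.5 mm.
All pieces are centred on the horizontal axis through the centroid, so I = ΣĪ (holes subtracted) = 187 552 mm⁴.

Ix ≈ 1.876 × 10⁵ mm⁴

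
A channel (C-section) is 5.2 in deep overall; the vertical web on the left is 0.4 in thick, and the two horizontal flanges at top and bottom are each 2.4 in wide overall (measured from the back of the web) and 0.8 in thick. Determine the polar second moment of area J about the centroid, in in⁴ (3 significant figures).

Split into non-overlapping primitives; take the origin at the lower-left of the bounding box.
Web: 0.4 × 5.2, A = 2.08 in², y = 2.6 in, Ī = 4.6869 in⁴.
Top flange (beyond web): 2 × 0.8, A = 1.6 in², y = 4.8 in, Ī = 0.085333 in⁴.
Bottom flange (beyond web): 2 × 0.8, A = 1.6 in², y = 0.4 in, Ī = 0.085333 in⁴.
By symmetry the centroid is at mid-height, ȳ = 2.6 in.
Transfer each piece to the centroidal x-axis using Ī + A·d² with d = y − 2.6:
  web: d = 0 in → contributes +4.6869 in⁴
  top flange (beyond web): d = 2.2 in → contributes +7.8293 in⁴
  bottom flange (beyond web): d = -2.2 in → contributes +7.8293 in⁴
Total I = 20.346 in⁴.
For the y-axis: x̄ = 0.92727 in.
Repeating about the centroidal y-axis gives I_y = 2.9097 in⁴.
Polar second moment: J = I_x + I_y = 23.255 in⁴.

J ≈ 23.3 in⁴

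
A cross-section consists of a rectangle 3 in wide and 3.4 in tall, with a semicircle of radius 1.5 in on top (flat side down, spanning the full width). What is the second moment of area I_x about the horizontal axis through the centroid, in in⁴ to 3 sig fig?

I_x ≈ 24.7 in⁴

Split into non-overlapping primitives; take the origin at the lower-left of the bounding box.
Rectangular body: 3 × 3.4, A = 10.2 in², y = 1.7 in, Ī = 9.826 in⁴.
Semicircular cap: semicircle r = 1.5, A = 3.5343 in², y = 4.0366 in, Ī = 0.55564 in⁴.
Centroid: ȳ = ΣA·y / ΣA = 2.3013 in.
Transfer each piece to the horizontal axis through the centroid using Ī + A·d² with d = y − 2.3013:
  rectangular body: d = -0.60129 in → contributes +13.514 in⁴
  semicircular cap: d = 1.7353 in → contributes +11.199 in⁴
Total I = 24.713 in⁴.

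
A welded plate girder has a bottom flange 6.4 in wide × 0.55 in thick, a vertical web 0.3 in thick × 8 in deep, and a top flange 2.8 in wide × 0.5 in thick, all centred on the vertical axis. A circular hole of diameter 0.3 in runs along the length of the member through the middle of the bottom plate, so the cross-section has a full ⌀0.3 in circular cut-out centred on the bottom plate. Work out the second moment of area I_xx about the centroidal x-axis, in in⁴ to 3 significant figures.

Split into non-overlapping primitives; take the origin at the lower-left of the bounding box.
Bottom plate: 6.4 × 0.55, A = 3.52 in², y = 0.275 in, Ī = 0.088733 in⁴.
Web plate: 0.3 × 8, A = 2.4 in², y = 4.55 in, Ī = 12.8 in⁴.
Top plate: 2.8 × 0.5, A = 1.4 in², y = 8.8 in, Ī = 0.029167 in⁴.
Hole (subtracted): ⌀0.3, A = 0.070686 in², y = 0.275 in, Ī = 0.00039761 in⁴.
Centroid: ȳ = ΣA·y / ΣA = 3.3367 in.
Transfer each piece to the centroidal x-axis using Ī + A·d² with d = y − 3.3367:
  bottom plate: d = -3.0617 in → contributes +33.085 in⁴
  web plate: d = 1.2133 in → contributes +16.333 in⁴
  top plate: d = 5.4633 in → contributes +41.816 in⁴
  hole: d = -3.0617 in → contributes −0.66299 in⁴
Total I = 90.571 in⁴.

I_xx ≈ 90.6 in⁴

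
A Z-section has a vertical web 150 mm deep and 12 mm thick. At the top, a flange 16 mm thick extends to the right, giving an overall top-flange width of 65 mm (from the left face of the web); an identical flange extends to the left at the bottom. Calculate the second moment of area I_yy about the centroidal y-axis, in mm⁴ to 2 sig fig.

I_yy ≈ 2.2 × 10⁶ mm⁴

Decompose the section into non-overlapping parts with the origin at the bottom-left of its bounding rectangle.
Web: 12 × 150, A = 1 800 mm², x = 59 mm, Ī = 21 600 mm⁴.
Top flange (beyond web): 53 × 16, A = 848 mm², x = 91.5 mm, Ī = 198 503 mm⁴.
Bottom flange (beyond web): 53 × 16, A = 848 mm², x = 26.5 mm, Ī = 198 503 mm⁴.
Centroid: x̄ = ΣA·x / ΣA = 59 mm.
Transfer each piece to the centroidal y-axis using Ī + A·d² with d = x − 59:
  web: d = 0 mm → contributes +21 600 mm⁴
  top flange (beyond web): d = 32.5 mm → contributes +1 094 203 mm⁴
  bottom flange (beyond web): d = -32.5 mm → contributes +1 094 203 mm⁴
Total I = 2 210 005 mm⁴.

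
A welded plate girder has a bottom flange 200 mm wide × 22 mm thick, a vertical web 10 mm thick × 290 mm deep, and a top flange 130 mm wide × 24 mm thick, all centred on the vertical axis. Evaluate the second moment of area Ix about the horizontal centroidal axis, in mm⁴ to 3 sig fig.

Ix ≈ 2.01 × 10⁸ mm⁴

Split into non-overlapping primitives; take the origin at the lower-left of the bounding box.
Bottom plate: 200 × 22, A = 4 400 mm², y = 11 mm, Ī = 177 467 mm⁴.
Web plate: 10 × 290, A = 2 900 mm², y = 167 mm, Ī = 20 324 167 mm⁴.
Top plate: 130 × 24, A = 3 120 mm², y = 324 mm, Ī = 149 760 mm⁴.
Centroid: ȳ = ΣA·y / ΣA = 148.14 mm.
Transfer each piece to the horizontal centroidal axis using Ī + A·d² with d = y − 148.14:
  bottom plate: d = -137.14 mm → contributes +82 925 443 mm⁴
  web plate: d = 18.864 mm → contributes +21 356 103 mm⁴
  top plate: d = 175.86 mm → contributes +96 645 274 mm⁴
Total I = 200 926 820 mm⁴.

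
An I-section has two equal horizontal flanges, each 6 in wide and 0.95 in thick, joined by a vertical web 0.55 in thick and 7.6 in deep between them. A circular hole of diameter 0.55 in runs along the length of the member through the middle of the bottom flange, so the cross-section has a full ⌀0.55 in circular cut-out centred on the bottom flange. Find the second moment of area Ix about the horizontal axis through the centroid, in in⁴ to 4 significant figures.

Treat the section as a set of non-overlapping primitives; coordinates are from the bounding-box lower-left.
Bottom flange: 6 × 0.95, A = 5.7 in², y = 0.475 in, Ī = 0.428688 in⁴.
Web: 0.55 × 7.6, A = 4.18 in², y = 4.75 in, Ī = 20.1197 in⁴.
Top flange: 6 × 0.95, A = 5.7 in², y = 9.025 in, Ī = 0.428688 in⁴.
Hole (subtracted): ⌀0.55, A = 0.237583 in², y = 0.475 in, Ī = 0.0044918 in⁴.
Centroid: ȳ = ΣA·y / ΣA = 4.8162 in.
Transfer each piece to the horizontal axis through the centroid using Ī + A·d² with d = y − 4.8162:
  bottom flange: d = -4.3412 in → contributes +107.851 in⁴
  web: d = -0.0661999 in → contributes +20.1381 in⁴
  top flange: d = 4.2088 in → contributes +101.398 in⁴
  hole: d = -4.3412 in → contributes −4.48198 in⁴
Total I = 224.906 in⁴.

Ix ≈ 224.9 in⁴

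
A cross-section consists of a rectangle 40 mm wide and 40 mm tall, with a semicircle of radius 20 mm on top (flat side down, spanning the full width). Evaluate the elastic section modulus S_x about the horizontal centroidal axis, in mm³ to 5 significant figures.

S_x ≈ 1.8677 × 10⁴ mm³

Split into non-overlapping primitives; take the origin at the lower-left of the bounding box.
Rectangular body: 40 × 40, A = 1 600 mm², y = 20 mm, Ī = 213333.3 mm⁴.
Semicircular cap: semicircle r = 20, A = 628.3185 mm², y = 48.48826 mm, Ī = 17561.11 mm⁴.
Centroid: ȳ = ΣA·y / ΣA = 28.03283 mm.
Transfer each piece to the horizontal centroidal axis using Ī + A·d² with d = y − 28.03283:
  rectangular body: d = -8.03283 mm → contributes +316575.5 mm⁴
  semicircular cap: d = 20.45543 mm → contributes +280465.1 mm⁴
Total I = 597040.7 mm⁴.
Extreme fibre distance c = 31.96717 mm; S = I/c = 18676.68 mm³.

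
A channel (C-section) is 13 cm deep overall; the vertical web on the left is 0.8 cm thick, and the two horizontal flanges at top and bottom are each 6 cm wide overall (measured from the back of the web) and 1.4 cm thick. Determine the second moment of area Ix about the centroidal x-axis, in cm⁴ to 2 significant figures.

Ix ≈ 640 cm⁴

Break the section into simple shapes (no overlaps), measuring from the bottom-left corner of the bounding box.
Web: 0.8 × 13, A = 10.4 cm², y = 6.5 cm, Ī = 146.5 cm⁴.
Top flange (beyond web): 5.2 × 1.4, A = 7.28 cm², y = 12.3 cm, Ī = 1.189 cm⁴.
Bottom flange (beyond web): 5.2 × 1.4, A = 7.28 cm², y = 0.7 cm, Ī = 1.189 cm⁴.
By symmetry the centroid is at mid-height, ȳ = 6.5 cm.
Transfer each piece to the centroidal x-axis using Ī + A·d² with d = y − 6.5:
  web: d = 0 cm → contributes +146.5 cm⁴
  top flange (beyond web): d = 5.8 cm → contributes +246.1 cm⁴
  bottom flange (beyond web): d = -5.8 cm → contributes +246.1 cm⁴
Total I = 638.6 cm⁴.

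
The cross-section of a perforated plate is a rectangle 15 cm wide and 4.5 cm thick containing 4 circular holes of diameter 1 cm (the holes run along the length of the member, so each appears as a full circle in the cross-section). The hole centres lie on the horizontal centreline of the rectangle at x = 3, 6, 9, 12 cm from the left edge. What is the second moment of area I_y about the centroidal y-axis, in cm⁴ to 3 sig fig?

Break the section into simple shapes (no overlaps), measuring from the bottom-left corner of the bounding box.
Plate: 15 × 4.5, A = 67.5 cm², x = 7.5 cm, Ī = 1265.6 cm⁴.
Hole 1 (subtracted): ⌀1, A = 0.7854 cm², x = 3 cm, Ī = 0.049087 cm⁴.
Hole 2 (subtracted): ⌀1, A = 0.7854 cm², x = 6 cm, Ī = 0.049087 cm⁴.
Hole 3 (subtracted): ⌀1, A = 0.7854 cm², x = 9 cm, Ī = 0.049087 cm⁴.
Hole 4 (subtracted): ⌀1, A = 0.7854 cm², x = 12 cm, Ī = 0.049087 cm⁴.
By symmetry the centroid is at mid-width, x̄ = 7.5 cm.
Transfer each piece to the centroidal y-axis using Ī + A·d² with d = x − 7.5:
  plate: d = 0 cm → contributes +1265.6 cm⁴
  hole 1: d = -4.5 cm → contributes −15.953 cm⁴
  hole 2: d = -1.5 cm → contributes −1.8162 cm⁴
  hole 3: d = 1.5 cm → contributes −1.8162 cm⁴
  hole 4: d = 4.5 cm → contributes −15.953 cm⁴
Total I = 1230.1 cm⁴.

I_y ≈ 1230 cm⁴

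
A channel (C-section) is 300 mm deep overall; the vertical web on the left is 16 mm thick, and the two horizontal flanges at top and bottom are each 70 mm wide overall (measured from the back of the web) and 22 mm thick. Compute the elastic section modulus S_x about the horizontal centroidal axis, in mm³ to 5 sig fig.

S_x ≈ 5.4668 × 10⁵ mm³

Treat the section as a set of non-overlapping primitives; coordinates are from the bounding-box lower-left.
Web: 16 × 300, A = 4 800 mm², y = 150 mm, Ī = 36 000 000 mm⁴.
Top flange (beyond web): 54 × 22, A = 1 188 mm², y = 289 mm, Ī = 47 916 mm⁴.
Bottom flange (beyond web): 54 × 22, A = 1 188 mm², y = 11 mm, Ī = 47 916 mm⁴.
By symmetry the centroid is at mid-height, ȳ = 150 mm.
Transfer each piece to the horizontal centroidal axis using Ī + A·d² with d = y − 150:
  web: d = 0 mm → contributes +36 000 000 mm⁴
  top flange (beyond web): d = 139 mm → contributes +23 001 264 mm⁴
  bottom flange (beyond web): d = -139 mm → contributes +23 001 264 mm⁴
Total I = 82 002 528 mm⁴.
Extreme fibre distance c = 150 mm; S = I/c = 546683.5 mm³.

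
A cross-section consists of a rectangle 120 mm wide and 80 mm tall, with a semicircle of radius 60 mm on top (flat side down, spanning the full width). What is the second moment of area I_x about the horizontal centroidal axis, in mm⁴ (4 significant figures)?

Decompose the section into non-overlapping parts with the origin at the bottom-left of its bounding rectangle.
Rectangular body: 120 × 80, A = 9 600 mm², y = 40 mm, Ī = 5 120 000 mm⁴.
Semicircular cap: semicircle r = 60, A = 5654.87 mm², y = 105.465 mm, Ī = 1 422 450 mm⁴.
Centroid: ȳ = ΣA·y / ΣA = 64.2673 mm.
Transfer each piece to the horizontal centroidal axis using Ī + A·d² with d = y − 64.2673:
  rectangular body: d = -24.2673 mm → contributes +10 773 465 mm⁴
  semicircular cap: d = 41.1975 mm → contributes +11 020 071 mm⁴
Total I = 21 793 536 mm⁴.

I_x ≈ 2.179 × 10⁷ mm⁴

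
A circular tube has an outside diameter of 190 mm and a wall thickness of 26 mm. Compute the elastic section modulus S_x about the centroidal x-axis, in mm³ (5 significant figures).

Treat the section as a set of non-overlapping primitives; coordinates are from the bounding-box lower-left.
Outer circle: ⌀190, A = 28352.87 mm², y = 95 mm, Ī = 63 971 171 mm⁴.
Bore (subtracted): ⌀138, A = 14957.12 mm², y = 95 mm, Ī = 17 802 715 mm⁴.
By symmetry the centroid is at mid-height, ȳ = 95 mm.
All pieces are centred on the centroidal x-axis, so I = ΣĪ (holes subtracted) = 46 168 456 mm⁴.
Extreme fibre distance c = 95 mm; S = I/c = 485983.7 mm³.

S_x ≈ 4.8598 × 10⁵ mm³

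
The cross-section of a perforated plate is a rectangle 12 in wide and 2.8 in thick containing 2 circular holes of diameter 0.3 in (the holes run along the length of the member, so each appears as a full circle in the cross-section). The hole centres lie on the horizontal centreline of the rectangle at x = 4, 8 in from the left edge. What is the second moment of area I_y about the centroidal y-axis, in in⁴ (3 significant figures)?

I_y ≈ 403 in⁴

Decompose the section into non-overlapping parts with the origin at the bottom-left of its bounding rectangle.
Plate: 12 × 2.8, A = 33.6 in², x = 6 in, Ī = 403.2 in⁴.
Hole 1 (subtracted): ⌀0.3, A = 0.070686 in², x = 4 in, Ī = 0.00039761 in⁴.
Hole 2 (subtracted): ⌀0.3, A = 0.070686 in², x = 8 in, Ī = 0.00039761 in⁴.
By symmetry the centroid is at mid-width, x̄ = 6 in.
Transfer each piece to the centroidal y-axis using Ī + A·d² with d = x − 6:
  plate: d = 0 in → contributes +403.2 in⁴
  hole 1: d = -2 in → contributes −0.28314 in⁴
  hole 2: d = 2 in → contributes −0.28314 in⁴
Total I = 402.63 in⁴.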